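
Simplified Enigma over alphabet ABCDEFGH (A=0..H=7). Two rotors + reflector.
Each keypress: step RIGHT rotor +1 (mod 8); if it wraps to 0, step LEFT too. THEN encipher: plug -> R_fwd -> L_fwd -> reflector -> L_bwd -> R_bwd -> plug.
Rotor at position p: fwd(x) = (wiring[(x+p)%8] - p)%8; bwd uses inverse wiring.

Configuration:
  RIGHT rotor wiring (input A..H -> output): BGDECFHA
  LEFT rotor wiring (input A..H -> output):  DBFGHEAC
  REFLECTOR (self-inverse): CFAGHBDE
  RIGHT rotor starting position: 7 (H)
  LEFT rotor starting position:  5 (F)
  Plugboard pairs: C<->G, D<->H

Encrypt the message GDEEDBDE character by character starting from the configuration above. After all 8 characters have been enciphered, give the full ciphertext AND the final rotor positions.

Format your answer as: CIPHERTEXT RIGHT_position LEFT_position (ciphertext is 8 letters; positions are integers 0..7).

Char 1 ('G'): step: R->0, L->6 (L advanced); G->plug->C->R->D->L->D->refl->G->L'->H->R'->G->plug->C
Char 2 ('D'): step: R->1, L=6; D->plug->H->R->A->L->C->refl->A->L'->F->R'->A->plug->A
Char 3 ('E'): step: R->2, L=6; E->plug->E->R->F->L->A->refl->C->L'->A->R'->C->plug->G
Char 4 ('E'): step: R->3, L=6; E->plug->E->R->F->L->A->refl->C->L'->A->R'->H->plug->D
Char 5 ('D'): step: R->4, L=6; D->plug->H->R->A->L->C->refl->A->L'->F->R'->E->plug->E
Char 6 ('B'): step: R->5, L=6; B->plug->B->R->C->L->F->refl->B->L'->G->R'->F->plug->F
Char 7 ('D'): step: R->6, L=6; D->plug->H->R->H->L->G->refl->D->L'->D->R'->C->plug->G
Char 8 ('E'): step: R->7, L=6; E->plug->E->R->F->L->A->refl->C->L'->A->R'->H->plug->D
Final: ciphertext=CAGDEFGD, RIGHT=7, LEFT=6

Answer: CAGDEFGD 7 6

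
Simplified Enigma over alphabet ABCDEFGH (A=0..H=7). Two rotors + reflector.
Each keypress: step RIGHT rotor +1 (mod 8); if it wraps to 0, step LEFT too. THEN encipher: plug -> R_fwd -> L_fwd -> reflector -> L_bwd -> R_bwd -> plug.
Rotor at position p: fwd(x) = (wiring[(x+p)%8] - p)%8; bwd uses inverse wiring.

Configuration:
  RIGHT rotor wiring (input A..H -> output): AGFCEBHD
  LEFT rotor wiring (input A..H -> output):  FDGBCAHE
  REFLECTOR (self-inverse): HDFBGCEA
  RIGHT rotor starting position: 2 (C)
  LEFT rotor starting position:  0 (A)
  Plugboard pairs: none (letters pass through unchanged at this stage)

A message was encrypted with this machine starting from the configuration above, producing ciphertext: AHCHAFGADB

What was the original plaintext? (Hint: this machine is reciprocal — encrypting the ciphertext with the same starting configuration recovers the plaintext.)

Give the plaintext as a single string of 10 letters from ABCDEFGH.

Char 1 ('A'): step: R->3, L=0; A->plug->A->R->H->L->E->refl->G->L'->C->R'->H->plug->H
Char 2 ('H'): step: R->4, L=0; H->plug->H->R->G->L->H->refl->A->L'->F->R'->B->plug->B
Char 3 ('C'): step: R->5, L=0; C->plug->C->R->G->L->H->refl->A->L'->F->R'->G->plug->G
Char 4 ('H'): step: R->6, L=0; H->plug->H->R->D->L->B->refl->D->L'->B->R'->A->plug->A
Char 5 ('A'): step: R->7, L=0; A->plug->A->R->E->L->C->refl->F->L'->A->R'->H->plug->H
Char 6 ('F'): step: R->0, L->1 (L advanced); F->plug->F->R->B->L->F->refl->C->L'->A->R'->A->plug->A
Char 7 ('G'): step: R->1, L=1; G->plug->G->R->C->L->A->refl->H->L'->E->R'->B->plug->B
Char 8 ('A'): step: R->2, L=1; A->plug->A->R->D->L->B->refl->D->L'->G->R'->G->plug->G
Char 9 ('D'): step: R->3, L=1; D->plug->D->R->E->L->H->refl->A->L'->C->R'->H->plug->H
Char 10 ('B'): step: R->4, L=1; B->plug->B->R->F->L->G->refl->E->L'->H->R'->D->plug->D

Answer: HBGAHABGHD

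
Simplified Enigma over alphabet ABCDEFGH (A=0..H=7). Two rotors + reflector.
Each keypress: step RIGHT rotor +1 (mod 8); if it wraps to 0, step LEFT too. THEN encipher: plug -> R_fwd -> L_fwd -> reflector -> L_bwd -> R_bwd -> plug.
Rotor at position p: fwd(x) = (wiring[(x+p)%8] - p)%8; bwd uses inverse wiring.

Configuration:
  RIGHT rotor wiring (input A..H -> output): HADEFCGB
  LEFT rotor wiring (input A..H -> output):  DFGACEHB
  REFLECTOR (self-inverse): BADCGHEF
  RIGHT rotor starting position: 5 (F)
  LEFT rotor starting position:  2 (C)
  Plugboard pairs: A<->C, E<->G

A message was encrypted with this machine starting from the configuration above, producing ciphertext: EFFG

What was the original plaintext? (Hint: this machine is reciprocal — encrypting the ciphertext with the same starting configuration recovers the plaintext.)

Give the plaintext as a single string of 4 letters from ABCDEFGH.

Char 1 ('E'): step: R->6, L=2; E->plug->G->R->H->L->D->refl->C->L'->D->R'->B->plug->B
Char 2 ('F'): step: R->7, L=2; F->plug->F->R->G->L->B->refl->A->L'->C->R'->A->plug->C
Char 3 ('F'): step: R->0, L->3 (L advanced); F->plug->F->R->C->L->B->refl->A->L'->F->R'->E->plug->G
Char 4 ('G'): step: R->1, L=3; G->plug->E->R->B->L->H->refl->F->L'->A->R'->G->plug->E

Answer: BCGE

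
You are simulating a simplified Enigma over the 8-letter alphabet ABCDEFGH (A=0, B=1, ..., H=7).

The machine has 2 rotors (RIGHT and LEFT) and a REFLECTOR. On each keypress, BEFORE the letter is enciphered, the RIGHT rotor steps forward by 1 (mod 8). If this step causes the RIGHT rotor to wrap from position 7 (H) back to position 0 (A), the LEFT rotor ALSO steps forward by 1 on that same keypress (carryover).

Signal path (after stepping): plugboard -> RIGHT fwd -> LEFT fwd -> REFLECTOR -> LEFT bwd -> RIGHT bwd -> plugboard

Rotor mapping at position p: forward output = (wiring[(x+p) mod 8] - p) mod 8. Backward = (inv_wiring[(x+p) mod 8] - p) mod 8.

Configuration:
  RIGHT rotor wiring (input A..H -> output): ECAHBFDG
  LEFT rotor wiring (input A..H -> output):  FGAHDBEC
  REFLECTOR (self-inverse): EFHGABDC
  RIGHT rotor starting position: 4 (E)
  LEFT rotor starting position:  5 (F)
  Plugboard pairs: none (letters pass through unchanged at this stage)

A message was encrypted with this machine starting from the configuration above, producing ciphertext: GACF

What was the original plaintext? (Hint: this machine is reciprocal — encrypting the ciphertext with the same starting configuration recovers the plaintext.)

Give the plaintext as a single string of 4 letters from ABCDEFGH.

Char 1 ('G'): step: R->5, L=5; G->plug->G->R->C->L->F->refl->B->L'->E->R'->H->plug->H
Char 2 ('A'): step: R->6, L=5; A->plug->A->R->F->L->D->refl->G->L'->H->R'->H->plug->H
Char 3 ('C'): step: R->7, L=5; C->plug->C->R->D->L->A->refl->E->L'->A->R'->E->plug->E
Char 4 ('F'): step: R->0, L->6 (L advanced); F->plug->F->R->F->L->B->refl->F->L'->G->R'->H->plug->H

Answer: HHEH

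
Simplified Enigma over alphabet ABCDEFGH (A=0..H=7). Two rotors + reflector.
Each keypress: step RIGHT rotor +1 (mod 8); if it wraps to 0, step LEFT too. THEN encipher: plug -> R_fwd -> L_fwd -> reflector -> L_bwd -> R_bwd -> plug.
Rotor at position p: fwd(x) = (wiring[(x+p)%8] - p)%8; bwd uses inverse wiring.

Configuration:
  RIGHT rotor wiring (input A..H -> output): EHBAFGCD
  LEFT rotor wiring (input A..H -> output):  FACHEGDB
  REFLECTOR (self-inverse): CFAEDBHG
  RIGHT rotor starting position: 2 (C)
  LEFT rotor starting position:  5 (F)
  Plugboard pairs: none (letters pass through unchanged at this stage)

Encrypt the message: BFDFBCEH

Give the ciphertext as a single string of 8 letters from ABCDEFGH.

Char 1 ('B'): step: R->3, L=5; B->plug->B->R->C->L->E->refl->D->L'->E->R'->G->plug->G
Char 2 ('F'): step: R->4, L=5; F->plug->F->R->D->L->A->refl->C->L'->G->R'->C->plug->C
Char 3 ('D'): step: R->5, L=5; D->plug->D->R->H->L->H->refl->G->L'->B->R'->A->plug->A
Char 4 ('F'): step: R->6, L=5; F->plug->F->R->C->L->E->refl->D->L'->E->R'->A->plug->A
Char 5 ('B'): step: R->7, L=5; B->plug->B->R->F->L->F->refl->B->L'->A->R'->C->plug->C
Char 6 ('C'): step: R->0, L->6 (L advanced); C->plug->C->R->B->L->D->refl->E->L'->E->R'->A->plug->A
Char 7 ('E'): step: R->1, L=6; E->plug->E->R->F->L->B->refl->F->L'->A->R'->B->plug->B
Char 8 ('H'): step: R->2, L=6; H->plug->H->R->F->L->B->refl->F->L'->A->R'->E->plug->E

Answer: GCAACABE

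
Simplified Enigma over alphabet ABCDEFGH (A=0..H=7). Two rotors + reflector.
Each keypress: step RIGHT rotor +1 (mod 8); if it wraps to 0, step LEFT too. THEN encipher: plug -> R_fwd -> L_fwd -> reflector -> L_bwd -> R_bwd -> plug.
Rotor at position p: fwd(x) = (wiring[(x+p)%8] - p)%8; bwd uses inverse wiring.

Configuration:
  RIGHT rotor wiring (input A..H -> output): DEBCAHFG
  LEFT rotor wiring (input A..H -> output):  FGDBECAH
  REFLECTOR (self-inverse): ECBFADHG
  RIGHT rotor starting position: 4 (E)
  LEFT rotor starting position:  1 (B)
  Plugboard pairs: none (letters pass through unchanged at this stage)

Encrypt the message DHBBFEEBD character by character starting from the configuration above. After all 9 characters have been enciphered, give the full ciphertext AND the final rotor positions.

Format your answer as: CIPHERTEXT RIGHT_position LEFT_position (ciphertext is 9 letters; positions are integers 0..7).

Answer: GFFCCAAEG 5 2

Derivation:
Char 1 ('D'): step: R->5, L=1; D->plug->D->R->G->L->G->refl->H->L'->F->R'->G->plug->G
Char 2 ('H'): step: R->6, L=1; H->plug->H->R->B->L->C->refl->B->L'->E->R'->F->plug->F
Char 3 ('B'): step: R->7, L=1; B->plug->B->R->E->L->B->refl->C->L'->B->R'->F->plug->F
Char 4 ('B'): step: R->0, L->2 (L advanced); B->plug->B->R->E->L->G->refl->H->L'->B->R'->C->plug->C
Char 5 ('F'): step: R->1, L=2; F->plug->F->R->E->L->G->refl->H->L'->B->R'->C->plug->C
Char 6 ('E'): step: R->2, L=2; E->plug->E->R->D->L->A->refl->E->L'->H->R'->A->plug->A
Char 7 ('E'): step: R->3, L=2; E->plug->E->R->D->L->A->refl->E->L'->H->R'->A->plug->A
Char 8 ('B'): step: R->4, L=2; B->plug->B->R->D->L->A->refl->E->L'->H->R'->E->plug->E
Char 9 ('D'): step: R->5, L=2; D->plug->D->R->G->L->D->refl->F->L'->F->R'->G->plug->G
Final: ciphertext=GFFCCAAEG, RIGHT=5, LEFT=2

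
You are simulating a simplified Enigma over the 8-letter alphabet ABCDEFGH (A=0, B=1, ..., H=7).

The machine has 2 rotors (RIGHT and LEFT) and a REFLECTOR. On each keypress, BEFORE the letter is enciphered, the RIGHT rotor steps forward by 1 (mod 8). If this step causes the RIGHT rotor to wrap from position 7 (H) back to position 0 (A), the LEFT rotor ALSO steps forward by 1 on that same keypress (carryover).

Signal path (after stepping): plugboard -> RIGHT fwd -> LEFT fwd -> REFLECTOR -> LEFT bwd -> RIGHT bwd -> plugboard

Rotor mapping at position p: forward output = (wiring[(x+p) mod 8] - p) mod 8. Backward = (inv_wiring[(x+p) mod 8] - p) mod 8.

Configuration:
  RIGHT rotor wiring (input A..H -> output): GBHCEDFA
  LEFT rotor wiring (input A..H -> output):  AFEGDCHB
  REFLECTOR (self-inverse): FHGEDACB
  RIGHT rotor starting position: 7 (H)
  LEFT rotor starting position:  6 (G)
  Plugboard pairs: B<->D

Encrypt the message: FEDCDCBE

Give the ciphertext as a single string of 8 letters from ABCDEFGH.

Answer: CACBGHAD

Derivation:
Char 1 ('F'): step: R->0, L->7 (L advanced); F->plug->F->R->D->L->F->refl->A->L'->H->R'->C->plug->C
Char 2 ('E'): step: R->1, L=7; E->plug->E->R->C->L->G->refl->C->L'->A->R'->A->plug->A
Char 3 ('D'): step: R->2, L=7; D->plug->B->R->A->L->C->refl->G->L'->C->R'->C->plug->C
Char 4 ('C'): step: R->3, L=7; C->plug->C->R->A->L->C->refl->G->L'->C->R'->D->plug->B
Char 5 ('D'): step: R->4, L=7; D->plug->B->R->H->L->A->refl->F->L'->D->R'->G->plug->G
Char 6 ('C'): step: R->5, L=7; C->plug->C->R->D->L->F->refl->A->L'->H->R'->H->plug->H
Char 7 ('B'): step: R->6, L=7; B->plug->D->R->D->L->F->refl->A->L'->H->R'->A->plug->A
Char 8 ('E'): step: R->7, L=7; E->plug->E->R->D->L->F->refl->A->L'->H->R'->B->plug->D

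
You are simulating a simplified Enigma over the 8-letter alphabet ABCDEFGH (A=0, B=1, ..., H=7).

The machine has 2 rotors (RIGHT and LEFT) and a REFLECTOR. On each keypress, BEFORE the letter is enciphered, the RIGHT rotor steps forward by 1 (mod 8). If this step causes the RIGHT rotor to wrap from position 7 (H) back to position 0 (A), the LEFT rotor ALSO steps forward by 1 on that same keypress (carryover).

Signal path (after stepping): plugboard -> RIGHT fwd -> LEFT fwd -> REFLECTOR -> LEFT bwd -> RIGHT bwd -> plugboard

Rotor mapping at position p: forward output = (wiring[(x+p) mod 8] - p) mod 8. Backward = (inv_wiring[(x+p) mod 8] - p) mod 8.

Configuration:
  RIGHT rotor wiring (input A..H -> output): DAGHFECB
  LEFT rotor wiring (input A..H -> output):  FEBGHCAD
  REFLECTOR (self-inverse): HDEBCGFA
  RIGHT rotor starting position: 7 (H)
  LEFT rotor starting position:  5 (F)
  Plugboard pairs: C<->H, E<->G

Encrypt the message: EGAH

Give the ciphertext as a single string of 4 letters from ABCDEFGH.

Char 1 ('E'): step: R->0, L->6 (L advanced); E->plug->G->R->C->L->H->refl->A->L'->F->R'->E->plug->G
Char 2 ('G'): step: R->1, L=6; G->plug->E->R->D->L->G->refl->F->L'->B->R'->F->plug->F
Char 3 ('A'): step: R->2, L=6; A->plug->A->R->E->L->D->refl->B->L'->G->R'->H->plug->C
Char 4 ('H'): step: R->3, L=6; H->plug->C->R->B->L->F->refl->G->L'->D->R'->H->plug->C

Answer: GFCC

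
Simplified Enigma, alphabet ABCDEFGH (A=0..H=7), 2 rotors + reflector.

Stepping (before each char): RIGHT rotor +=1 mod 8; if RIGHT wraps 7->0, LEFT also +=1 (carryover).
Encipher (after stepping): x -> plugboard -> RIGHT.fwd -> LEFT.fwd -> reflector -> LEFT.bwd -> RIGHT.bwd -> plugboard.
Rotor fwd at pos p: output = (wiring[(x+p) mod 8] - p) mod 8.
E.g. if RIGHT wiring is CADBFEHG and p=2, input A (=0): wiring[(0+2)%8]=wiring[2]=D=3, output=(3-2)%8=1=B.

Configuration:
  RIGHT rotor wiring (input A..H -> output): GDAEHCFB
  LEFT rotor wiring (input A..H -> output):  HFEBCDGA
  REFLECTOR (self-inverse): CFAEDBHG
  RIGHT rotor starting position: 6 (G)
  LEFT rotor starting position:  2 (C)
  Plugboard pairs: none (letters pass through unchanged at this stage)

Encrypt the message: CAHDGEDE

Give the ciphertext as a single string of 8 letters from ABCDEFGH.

Char 1 ('C'): step: R->7, L=2; C->plug->C->R->E->L->E->refl->D->L'->H->R'->B->plug->B
Char 2 ('A'): step: R->0, L->3 (L advanced); A->plug->A->R->G->L->C->refl->A->L'->C->R'->F->plug->F
Char 3 ('H'): step: R->1, L=3; H->plug->H->R->F->L->E->refl->D->L'->D->R'->C->plug->C
Char 4 ('D'): step: R->2, L=3; D->plug->D->R->A->L->G->refl->H->L'->B->R'->H->plug->H
Char 5 ('G'): step: R->3, L=3; G->plug->G->R->A->L->G->refl->H->L'->B->R'->A->plug->A
Char 6 ('E'): step: R->4, L=3; E->plug->E->R->C->L->A->refl->C->L'->G->R'->B->plug->B
Char 7 ('D'): step: R->5, L=3; D->plug->D->R->B->L->H->refl->G->L'->A->R'->B->plug->B
Char 8 ('E'): step: R->6, L=3; E->plug->E->R->C->L->A->refl->C->L'->G->R'->F->plug->F

Answer: BFCHABBF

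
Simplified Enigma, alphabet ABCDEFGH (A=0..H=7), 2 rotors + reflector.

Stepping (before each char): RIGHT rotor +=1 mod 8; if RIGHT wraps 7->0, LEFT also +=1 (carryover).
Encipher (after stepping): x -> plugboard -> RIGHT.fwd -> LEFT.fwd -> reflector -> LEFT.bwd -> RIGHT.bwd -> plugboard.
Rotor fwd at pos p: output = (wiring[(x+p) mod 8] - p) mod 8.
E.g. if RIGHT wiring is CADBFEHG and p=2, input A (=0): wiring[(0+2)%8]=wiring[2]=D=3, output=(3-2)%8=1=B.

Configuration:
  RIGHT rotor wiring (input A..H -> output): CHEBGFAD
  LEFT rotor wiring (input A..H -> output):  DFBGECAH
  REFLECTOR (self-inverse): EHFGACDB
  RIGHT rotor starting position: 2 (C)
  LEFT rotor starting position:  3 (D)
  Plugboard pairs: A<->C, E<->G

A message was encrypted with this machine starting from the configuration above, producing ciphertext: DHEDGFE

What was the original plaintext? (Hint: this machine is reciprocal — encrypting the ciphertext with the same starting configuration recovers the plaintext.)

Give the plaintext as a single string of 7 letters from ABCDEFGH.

Answer: EADCHAA

Derivation:
Char 1 ('D'): step: R->3, L=3; D->plug->D->R->F->L->A->refl->E->L'->E->R'->G->plug->E
Char 2 ('H'): step: R->4, L=3; H->plug->H->R->F->L->A->refl->E->L'->E->R'->C->plug->A
Char 3 ('E'): step: R->5, L=3; E->plug->G->R->E->L->E->refl->A->L'->F->R'->D->plug->D
Char 4 ('D'): step: R->6, L=3; D->plug->D->R->B->L->B->refl->H->L'->C->R'->A->plug->C
Char 5 ('G'): step: R->7, L=3; G->plug->E->R->C->L->H->refl->B->L'->B->R'->H->plug->H
Char 6 ('F'): step: R->0, L->4 (L advanced); F->plug->F->R->F->L->B->refl->H->L'->E->R'->C->plug->A
Char 7 ('E'): step: R->1, L=4; E->plug->G->R->C->L->E->refl->A->L'->A->R'->C->plug->A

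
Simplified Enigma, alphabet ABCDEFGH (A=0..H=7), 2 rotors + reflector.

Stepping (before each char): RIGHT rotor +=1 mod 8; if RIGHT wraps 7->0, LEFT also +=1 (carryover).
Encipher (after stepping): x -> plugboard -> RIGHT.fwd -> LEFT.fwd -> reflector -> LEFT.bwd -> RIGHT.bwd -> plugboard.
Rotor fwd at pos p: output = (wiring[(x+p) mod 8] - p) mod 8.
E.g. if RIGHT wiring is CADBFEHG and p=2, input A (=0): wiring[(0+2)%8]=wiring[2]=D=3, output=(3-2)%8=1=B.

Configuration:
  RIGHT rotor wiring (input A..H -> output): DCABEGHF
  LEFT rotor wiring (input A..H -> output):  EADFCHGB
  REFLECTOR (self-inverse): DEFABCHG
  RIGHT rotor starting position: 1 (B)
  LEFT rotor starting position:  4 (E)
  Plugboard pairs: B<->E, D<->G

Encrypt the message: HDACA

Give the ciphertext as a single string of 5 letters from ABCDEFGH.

Char 1 ('H'): step: R->2, L=4; H->plug->H->R->A->L->G->refl->H->L'->G->R'->A->plug->A
Char 2 ('D'): step: R->3, L=4; D->plug->G->R->H->L->B->refl->E->L'->F->R'->H->plug->H
Char 3 ('A'): step: R->4, L=4; A->plug->A->R->A->L->G->refl->H->L'->G->R'->F->plug->F
Char 4 ('C'): step: R->5, L=4; C->plug->C->R->A->L->G->refl->H->L'->G->R'->D->plug->G
Char 5 ('A'): step: R->6, L=4; A->plug->A->R->B->L->D->refl->A->L'->E->R'->D->plug->G

Answer: AHFGG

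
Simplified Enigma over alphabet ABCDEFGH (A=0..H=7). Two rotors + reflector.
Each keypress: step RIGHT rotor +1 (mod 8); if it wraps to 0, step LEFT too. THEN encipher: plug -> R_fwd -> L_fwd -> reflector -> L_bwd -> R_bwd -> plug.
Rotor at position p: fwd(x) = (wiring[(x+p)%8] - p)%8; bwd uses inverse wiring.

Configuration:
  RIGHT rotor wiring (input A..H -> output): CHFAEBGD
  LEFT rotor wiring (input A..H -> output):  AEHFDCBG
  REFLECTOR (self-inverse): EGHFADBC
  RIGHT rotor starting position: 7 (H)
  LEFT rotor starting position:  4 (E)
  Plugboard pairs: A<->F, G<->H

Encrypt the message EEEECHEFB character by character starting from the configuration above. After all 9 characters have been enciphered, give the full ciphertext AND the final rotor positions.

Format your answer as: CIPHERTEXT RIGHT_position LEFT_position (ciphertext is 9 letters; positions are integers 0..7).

Answer: CDGDDAAAA 0 6

Derivation:
Char 1 ('E'): step: R->0, L->5 (L advanced); E->plug->E->R->E->L->H->refl->C->L'->F->R'->C->plug->C
Char 2 ('E'): step: R->1, L=5; E->plug->E->R->A->L->F->refl->D->L'->D->R'->D->plug->D
Char 3 ('E'): step: R->2, L=5; E->plug->E->R->E->L->H->refl->C->L'->F->R'->H->plug->G
Char 4 ('E'): step: R->3, L=5; E->plug->E->R->A->L->F->refl->D->L'->D->R'->D->plug->D
Char 5 ('C'): step: R->4, L=5; C->plug->C->R->C->L->B->refl->G->L'->H->R'->D->plug->D
Char 6 ('H'): step: R->5, L=5; H->plug->G->R->D->L->D->refl->F->L'->A->R'->F->plug->A
Char 7 ('E'): step: R->6, L=5; E->plug->E->R->H->L->G->refl->B->L'->C->R'->F->plug->A
Char 8 ('F'): step: R->7, L=5; F->plug->A->R->E->L->H->refl->C->L'->F->R'->F->plug->A
Char 9 ('B'): step: R->0, L->6 (L advanced); B->plug->B->R->H->L->E->refl->A->L'->B->R'->F->plug->A
Final: ciphertext=CDGDDAAAA, RIGHT=0, LEFT=6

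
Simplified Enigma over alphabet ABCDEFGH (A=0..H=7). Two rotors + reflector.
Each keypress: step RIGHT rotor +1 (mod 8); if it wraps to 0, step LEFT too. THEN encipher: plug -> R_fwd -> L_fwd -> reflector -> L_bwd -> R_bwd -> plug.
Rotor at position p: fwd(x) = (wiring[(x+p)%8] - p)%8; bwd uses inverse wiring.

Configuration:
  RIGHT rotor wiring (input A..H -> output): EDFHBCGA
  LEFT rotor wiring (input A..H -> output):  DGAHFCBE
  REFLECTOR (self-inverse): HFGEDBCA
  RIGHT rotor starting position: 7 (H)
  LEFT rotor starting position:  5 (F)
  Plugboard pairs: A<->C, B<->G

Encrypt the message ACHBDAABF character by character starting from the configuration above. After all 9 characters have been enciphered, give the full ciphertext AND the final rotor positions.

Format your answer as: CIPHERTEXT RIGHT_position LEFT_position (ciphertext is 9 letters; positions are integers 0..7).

Answer: FFEABEBDC 0 7

Derivation:
Char 1 ('A'): step: R->0, L->6 (L advanced); A->plug->C->R->F->L->B->refl->F->L'->C->R'->F->plug->F
Char 2 ('C'): step: R->1, L=6; C->plug->A->R->C->L->F->refl->B->L'->F->R'->F->plug->F
Char 3 ('H'): step: R->2, L=6; H->plug->H->R->B->L->G->refl->C->L'->E->R'->E->plug->E
Char 4 ('B'): step: R->3, L=6; B->plug->G->R->A->L->D->refl->E->L'->H->R'->C->plug->A
Char 5 ('D'): step: R->4, L=6; D->plug->D->R->E->L->C->refl->G->L'->B->R'->G->plug->B
Char 6 ('A'): step: R->5, L=6; A->plug->C->R->D->L->A->refl->H->L'->G->R'->E->plug->E
Char 7 ('A'): step: R->6, L=6; A->plug->C->R->G->L->H->refl->A->L'->D->R'->G->plug->B
Char 8 ('B'): step: R->7, L=6; B->plug->G->R->D->L->A->refl->H->L'->G->R'->D->plug->D
Char 9 ('F'): step: R->0, L->7 (L advanced); F->plug->F->R->C->L->H->refl->A->L'->E->R'->A->plug->C
Final: ciphertext=FFEABEBDC, RIGHT=0, LEFT=7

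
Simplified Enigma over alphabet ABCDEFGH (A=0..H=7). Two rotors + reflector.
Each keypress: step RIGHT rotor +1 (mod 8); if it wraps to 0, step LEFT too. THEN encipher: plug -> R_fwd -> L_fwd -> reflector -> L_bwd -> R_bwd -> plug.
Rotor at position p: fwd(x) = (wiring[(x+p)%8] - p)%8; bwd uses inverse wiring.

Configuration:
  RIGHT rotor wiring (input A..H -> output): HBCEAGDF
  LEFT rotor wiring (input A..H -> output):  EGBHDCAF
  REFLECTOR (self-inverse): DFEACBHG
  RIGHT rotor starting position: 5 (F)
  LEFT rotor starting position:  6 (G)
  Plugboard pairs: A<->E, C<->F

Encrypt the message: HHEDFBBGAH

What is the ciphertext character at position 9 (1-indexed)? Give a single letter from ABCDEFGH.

Char 1 ('H'): step: R->6, L=6; H->plug->H->R->A->L->C->refl->E->L'->H->R'->B->plug->B
Char 2 ('H'): step: R->7, L=6; H->plug->H->R->E->L->D->refl->A->L'->D->R'->D->plug->D
Char 3 ('E'): step: R->0, L->7 (L advanced); E->plug->A->R->H->L->B->refl->F->L'->B->R'->B->plug->B
Char 4 ('D'): step: R->1, L=7; D->plug->D->R->H->L->B->refl->F->L'->B->R'->B->plug->B
Char 5 ('F'): step: R->2, L=7; F->plug->C->R->G->L->D->refl->A->L'->E->R'->D->plug->D
Char 6 ('B'): step: R->3, L=7; B->plug->B->R->F->L->E->refl->C->L'->D->R'->C->plug->F
Char 7 ('B'): step: R->4, L=7; B->plug->B->R->C->L->H->refl->G->L'->A->R'->H->plug->H
Char 8 ('G'): step: R->5, L=7; G->plug->G->R->H->L->B->refl->F->L'->B->R'->A->plug->E
Char 9 ('A'): step: R->6, L=7; A->plug->E->R->E->L->A->refl->D->L'->G->R'->F->plug->C

C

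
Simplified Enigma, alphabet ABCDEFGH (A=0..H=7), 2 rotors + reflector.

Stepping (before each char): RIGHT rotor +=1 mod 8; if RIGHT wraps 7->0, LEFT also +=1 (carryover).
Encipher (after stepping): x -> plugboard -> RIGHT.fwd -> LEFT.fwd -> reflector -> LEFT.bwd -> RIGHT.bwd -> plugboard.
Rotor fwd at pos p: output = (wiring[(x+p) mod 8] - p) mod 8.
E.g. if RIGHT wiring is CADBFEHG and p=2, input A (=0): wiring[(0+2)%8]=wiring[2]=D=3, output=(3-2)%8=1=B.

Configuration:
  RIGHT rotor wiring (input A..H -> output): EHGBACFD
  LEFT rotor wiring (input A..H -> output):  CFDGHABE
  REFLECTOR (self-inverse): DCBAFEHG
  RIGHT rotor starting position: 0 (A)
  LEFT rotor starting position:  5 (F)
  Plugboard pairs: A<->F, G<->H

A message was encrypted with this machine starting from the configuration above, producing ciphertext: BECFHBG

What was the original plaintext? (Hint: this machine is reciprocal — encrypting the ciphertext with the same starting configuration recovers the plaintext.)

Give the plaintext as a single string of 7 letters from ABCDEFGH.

Char 1 ('B'): step: R->1, L=5; B->plug->B->R->F->L->G->refl->H->L'->C->R'->G->plug->H
Char 2 ('E'): step: R->2, L=5; E->plug->E->R->D->L->F->refl->E->L'->B->R'->F->plug->A
Char 3 ('C'): step: R->3, L=5; C->plug->C->R->H->L->C->refl->B->L'->G->R'->A->plug->F
Char 4 ('F'): step: R->4, L=5; F->plug->A->R->E->L->A->refl->D->L'->A->R'->E->plug->E
Char 5 ('H'): step: R->5, L=5; H->plug->G->R->E->L->A->refl->D->L'->A->R'->B->plug->B
Char 6 ('B'): step: R->6, L=5; B->plug->B->R->F->L->G->refl->H->L'->C->R'->G->plug->H
Char 7 ('G'): step: R->7, L=5; G->plug->H->R->G->L->B->refl->C->L'->H->R'->D->plug->D

Answer: HAFEBHD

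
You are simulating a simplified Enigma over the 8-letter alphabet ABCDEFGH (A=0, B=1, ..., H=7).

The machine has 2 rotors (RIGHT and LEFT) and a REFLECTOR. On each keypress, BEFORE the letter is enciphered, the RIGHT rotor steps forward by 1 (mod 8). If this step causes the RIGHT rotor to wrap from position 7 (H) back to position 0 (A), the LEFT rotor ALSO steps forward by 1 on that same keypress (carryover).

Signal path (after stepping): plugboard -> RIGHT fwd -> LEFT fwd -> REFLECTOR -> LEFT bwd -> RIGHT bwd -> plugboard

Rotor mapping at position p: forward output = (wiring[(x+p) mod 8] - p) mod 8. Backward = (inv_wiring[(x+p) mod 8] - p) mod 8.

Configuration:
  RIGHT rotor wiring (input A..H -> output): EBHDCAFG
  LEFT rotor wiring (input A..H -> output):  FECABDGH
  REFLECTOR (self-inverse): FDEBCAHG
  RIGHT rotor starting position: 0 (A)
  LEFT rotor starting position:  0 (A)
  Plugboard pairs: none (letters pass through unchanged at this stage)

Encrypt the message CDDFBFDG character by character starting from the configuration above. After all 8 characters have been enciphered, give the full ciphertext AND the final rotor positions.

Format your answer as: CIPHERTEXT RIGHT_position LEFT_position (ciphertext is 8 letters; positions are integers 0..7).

Char 1 ('C'): step: R->1, L=0; C->plug->C->R->C->L->C->refl->E->L'->B->R'->D->plug->D
Char 2 ('D'): step: R->2, L=0; D->plug->D->R->G->L->G->refl->H->L'->H->R'->H->plug->H
Char 3 ('D'): step: R->3, L=0; D->plug->D->R->C->L->C->refl->E->L'->B->R'->F->plug->F
Char 4 ('F'): step: R->4, L=0; F->plug->F->R->F->L->D->refl->B->L'->E->R'->B->plug->B
Char 5 ('B'): step: R->5, L=0; B->plug->B->R->A->L->F->refl->A->L'->D->R'->A->plug->A
Char 6 ('F'): step: R->6, L=0; F->plug->F->R->F->L->D->refl->B->L'->E->R'->G->plug->G
Char 7 ('D'): step: R->7, L=0; D->plug->D->R->A->L->F->refl->A->L'->D->R'->F->plug->F
Char 8 ('G'): step: R->0, L->1 (L advanced); G->plug->G->R->F->L->F->refl->A->L'->D->R'->D->plug->D
Final: ciphertext=DHFBAGFD, RIGHT=0, LEFT=1

Answer: DHFBAGFD 0 1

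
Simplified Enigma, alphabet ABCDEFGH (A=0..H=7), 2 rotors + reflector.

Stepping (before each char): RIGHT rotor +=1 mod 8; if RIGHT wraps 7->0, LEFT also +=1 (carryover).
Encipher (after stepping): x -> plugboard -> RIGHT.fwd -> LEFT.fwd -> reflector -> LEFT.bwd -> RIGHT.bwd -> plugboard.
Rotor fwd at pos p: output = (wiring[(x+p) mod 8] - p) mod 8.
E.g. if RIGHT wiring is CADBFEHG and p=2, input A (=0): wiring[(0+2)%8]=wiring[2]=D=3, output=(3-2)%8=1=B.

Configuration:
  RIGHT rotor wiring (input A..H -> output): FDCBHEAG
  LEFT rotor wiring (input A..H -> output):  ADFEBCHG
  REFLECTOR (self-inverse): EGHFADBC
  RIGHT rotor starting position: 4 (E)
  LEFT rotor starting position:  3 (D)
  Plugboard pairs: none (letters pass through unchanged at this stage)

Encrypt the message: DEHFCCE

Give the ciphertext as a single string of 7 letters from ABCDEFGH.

Answer: CDFEAGD

Derivation:
Char 1 ('D'): step: R->5, L=3; D->plug->D->R->A->L->B->refl->G->L'->B->R'->C->plug->C
Char 2 ('E'): step: R->6, L=3; E->plug->E->R->E->L->D->refl->F->L'->F->R'->D->plug->D
Char 3 ('H'): step: R->7, L=3; H->plug->H->R->B->L->G->refl->B->L'->A->R'->F->plug->F
Char 4 ('F'): step: R->0, L->4 (L advanced); F->plug->F->R->E->L->E->refl->A->L'->H->R'->E->plug->E
Char 5 ('C'): step: R->1, L=4; C->plug->C->R->A->L->F->refl->D->L'->C->R'->A->plug->A
Char 6 ('C'): step: R->2, L=4; C->plug->C->R->F->L->H->refl->C->L'->D->R'->G->plug->G
Char 7 ('E'): step: R->3, L=4; E->plug->E->R->D->L->C->refl->H->L'->F->R'->D->plug->D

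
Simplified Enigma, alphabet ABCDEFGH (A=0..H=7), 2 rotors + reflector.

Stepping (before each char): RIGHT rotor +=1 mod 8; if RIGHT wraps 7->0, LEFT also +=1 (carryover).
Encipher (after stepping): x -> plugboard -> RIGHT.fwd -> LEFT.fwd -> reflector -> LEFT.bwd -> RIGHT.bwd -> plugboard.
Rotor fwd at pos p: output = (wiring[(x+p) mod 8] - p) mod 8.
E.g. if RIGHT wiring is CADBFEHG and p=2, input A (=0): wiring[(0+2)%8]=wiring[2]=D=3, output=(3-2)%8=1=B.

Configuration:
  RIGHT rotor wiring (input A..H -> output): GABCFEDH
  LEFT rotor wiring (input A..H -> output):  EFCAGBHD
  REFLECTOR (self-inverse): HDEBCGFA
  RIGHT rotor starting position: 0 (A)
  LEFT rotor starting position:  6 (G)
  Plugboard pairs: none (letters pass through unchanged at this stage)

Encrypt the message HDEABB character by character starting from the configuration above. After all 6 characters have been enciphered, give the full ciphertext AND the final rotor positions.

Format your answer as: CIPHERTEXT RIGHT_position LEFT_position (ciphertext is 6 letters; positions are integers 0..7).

Answer: DEGEED 6 6

Derivation:
Char 1 ('H'): step: R->1, L=6; H->plug->H->R->F->L->C->refl->E->L'->E->R'->D->plug->D
Char 2 ('D'): step: R->2, L=6; D->plug->D->R->C->L->G->refl->F->L'->B->R'->E->plug->E
Char 3 ('E'): step: R->3, L=6; E->plug->E->R->E->L->E->refl->C->L'->F->R'->G->plug->G
Char 4 ('A'): step: R->4, L=6; A->plug->A->R->B->L->F->refl->G->L'->C->R'->E->plug->E
Char 5 ('B'): step: R->5, L=6; B->plug->B->R->G->L->A->refl->H->L'->D->R'->E->plug->E
Char 6 ('B'): step: R->6, L=6; B->plug->B->R->B->L->F->refl->G->L'->C->R'->D->plug->D
Final: ciphertext=DEGEED, RIGHT=6, LEFT=6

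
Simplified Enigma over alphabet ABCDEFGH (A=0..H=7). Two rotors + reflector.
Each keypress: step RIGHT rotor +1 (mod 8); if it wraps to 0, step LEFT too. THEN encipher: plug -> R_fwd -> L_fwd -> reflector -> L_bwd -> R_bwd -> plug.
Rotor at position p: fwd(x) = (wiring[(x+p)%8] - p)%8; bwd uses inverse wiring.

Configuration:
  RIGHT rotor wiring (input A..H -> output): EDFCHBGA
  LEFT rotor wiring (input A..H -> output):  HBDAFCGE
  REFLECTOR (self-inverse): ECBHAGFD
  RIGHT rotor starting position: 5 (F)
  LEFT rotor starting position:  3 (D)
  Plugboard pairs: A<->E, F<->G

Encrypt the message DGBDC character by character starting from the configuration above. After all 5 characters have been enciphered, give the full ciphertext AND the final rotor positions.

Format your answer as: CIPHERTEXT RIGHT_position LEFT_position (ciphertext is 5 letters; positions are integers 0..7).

Answer: ADABH 2 4

Derivation:
Char 1 ('D'): step: R->6, L=3; D->plug->D->R->F->L->E->refl->A->L'->H->R'->E->plug->A
Char 2 ('G'): step: R->7, L=3; G->plug->F->R->A->L->F->refl->G->L'->G->R'->D->plug->D
Char 3 ('B'): step: R->0, L->4 (L advanced); B->plug->B->R->D->L->A->refl->E->L'->H->R'->E->plug->A
Char 4 ('D'): step: R->1, L=4; D->plug->D->R->G->L->H->refl->D->L'->E->R'->B->plug->B
Char 5 ('C'): step: R->2, L=4; C->plug->C->R->F->L->F->refl->G->L'->B->R'->H->plug->H
Final: ciphertext=ADABH, RIGHT=2, LEFT=4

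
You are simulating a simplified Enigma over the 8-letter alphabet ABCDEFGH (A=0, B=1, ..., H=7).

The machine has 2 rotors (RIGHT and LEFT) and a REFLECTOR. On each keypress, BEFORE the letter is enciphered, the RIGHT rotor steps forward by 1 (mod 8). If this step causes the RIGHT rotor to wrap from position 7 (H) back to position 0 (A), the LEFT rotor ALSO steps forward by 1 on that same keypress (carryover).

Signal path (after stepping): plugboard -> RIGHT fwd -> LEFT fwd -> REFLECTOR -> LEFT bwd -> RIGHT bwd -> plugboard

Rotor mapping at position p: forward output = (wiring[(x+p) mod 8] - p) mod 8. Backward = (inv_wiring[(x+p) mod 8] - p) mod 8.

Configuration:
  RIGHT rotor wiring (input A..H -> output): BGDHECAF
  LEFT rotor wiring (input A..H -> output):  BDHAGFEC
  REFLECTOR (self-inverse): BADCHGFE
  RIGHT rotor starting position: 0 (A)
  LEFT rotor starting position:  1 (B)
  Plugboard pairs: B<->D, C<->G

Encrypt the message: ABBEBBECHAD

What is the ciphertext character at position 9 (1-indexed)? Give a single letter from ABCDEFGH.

Char 1 ('A'): step: R->1, L=1; A->plug->A->R->F->L->D->refl->C->L'->A->R'->H->plug->H
Char 2 ('B'): step: R->2, L=1; B->plug->D->R->A->L->C->refl->D->L'->F->R'->B->plug->D
Char 3 ('B'): step: R->3, L=1; B->plug->D->R->F->L->D->refl->C->L'->A->R'->H->plug->H
Char 4 ('E'): step: R->4, L=1; E->plug->E->R->F->L->D->refl->C->L'->A->R'->A->plug->A
Char 5 ('B'): step: R->5, L=1; B->plug->D->R->E->L->E->refl->H->L'->C->R'->G->plug->C
Char 6 ('B'): step: R->6, L=1; B->plug->D->R->A->L->C->refl->D->L'->F->R'->E->plug->E
Char 7 ('E'): step: R->7, L=1; E->plug->E->R->A->L->C->refl->D->L'->F->R'->F->plug->F
Char 8 ('C'): step: R->0, L->2 (L advanced); C->plug->G->R->A->L->F->refl->G->L'->B->R'->A->plug->A
Char 9 ('H'): step: R->1, L=2; H->plug->H->R->A->L->F->refl->G->L'->B->R'->E->plug->E

E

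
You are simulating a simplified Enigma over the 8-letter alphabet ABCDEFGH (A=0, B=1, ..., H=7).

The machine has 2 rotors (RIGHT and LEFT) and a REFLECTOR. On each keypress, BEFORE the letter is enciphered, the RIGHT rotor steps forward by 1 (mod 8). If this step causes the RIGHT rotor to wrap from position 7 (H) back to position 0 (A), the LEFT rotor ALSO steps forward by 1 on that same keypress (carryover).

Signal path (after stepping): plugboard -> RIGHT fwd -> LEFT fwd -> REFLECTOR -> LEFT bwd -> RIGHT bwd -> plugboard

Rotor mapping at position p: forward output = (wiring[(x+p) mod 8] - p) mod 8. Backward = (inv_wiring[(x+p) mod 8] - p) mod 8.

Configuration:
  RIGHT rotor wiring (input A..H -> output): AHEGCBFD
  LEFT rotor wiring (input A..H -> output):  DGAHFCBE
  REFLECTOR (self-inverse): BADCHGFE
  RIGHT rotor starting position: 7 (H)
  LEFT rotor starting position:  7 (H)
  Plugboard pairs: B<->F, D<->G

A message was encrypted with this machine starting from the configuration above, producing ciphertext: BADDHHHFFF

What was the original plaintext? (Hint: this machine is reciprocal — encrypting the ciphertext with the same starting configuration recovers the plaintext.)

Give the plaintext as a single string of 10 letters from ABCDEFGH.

Answer: CDAHAFAAGG

Derivation:
Char 1 ('B'): step: R->0, L->0 (L advanced); B->plug->F->R->B->L->G->refl->F->L'->E->R'->C->plug->C
Char 2 ('A'): step: R->1, L=0; A->plug->A->R->G->L->B->refl->A->L'->C->R'->G->plug->D
Char 3 ('D'): step: R->2, L=0; D->plug->G->R->G->L->B->refl->A->L'->C->R'->A->plug->A
Char 4 ('D'): step: R->3, L=0; D->plug->G->R->E->L->F->refl->G->L'->B->R'->H->plug->H
Char 5 ('H'): step: R->4, L=0; H->plug->H->R->C->L->A->refl->B->L'->G->R'->A->plug->A
Char 6 ('H'): step: R->5, L=0; H->plug->H->R->F->L->C->refl->D->L'->A->R'->B->plug->F
Char 7 ('H'): step: R->6, L=0; H->plug->H->R->D->L->H->refl->E->L'->H->R'->A->plug->A
Char 8 ('F'): step: R->7, L=0; F->plug->B->R->B->L->G->refl->F->L'->E->R'->A->plug->A
Char 9 ('F'): step: R->0, L->1 (L advanced); F->plug->B->R->H->L->C->refl->D->L'->G->R'->D->plug->G
Char 10 ('F'): step: R->1, L=1; F->plug->B->R->D->L->E->refl->H->L'->B->R'->D->plug->G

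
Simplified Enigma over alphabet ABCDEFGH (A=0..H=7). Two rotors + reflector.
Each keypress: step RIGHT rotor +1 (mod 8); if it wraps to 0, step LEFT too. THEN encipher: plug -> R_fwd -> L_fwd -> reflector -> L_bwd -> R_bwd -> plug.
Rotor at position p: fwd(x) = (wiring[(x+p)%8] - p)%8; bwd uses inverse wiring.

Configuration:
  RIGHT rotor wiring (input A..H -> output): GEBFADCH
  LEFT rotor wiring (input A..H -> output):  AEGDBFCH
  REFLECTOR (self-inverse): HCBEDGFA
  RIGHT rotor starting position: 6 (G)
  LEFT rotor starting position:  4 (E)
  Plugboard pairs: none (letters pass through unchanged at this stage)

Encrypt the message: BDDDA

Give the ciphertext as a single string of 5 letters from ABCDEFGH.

Answer: CGACB

Derivation:
Char 1 ('B'): step: R->7, L=4; B->plug->B->R->H->L->H->refl->A->L'->F->R'->C->plug->C
Char 2 ('D'): step: R->0, L->5 (L advanced); D->plug->D->R->F->L->B->refl->C->L'->C->R'->G->plug->G
Char 3 ('D'): step: R->1, L=5; D->plug->D->R->H->L->E->refl->D->L'->D->R'->A->plug->A
Char 4 ('D'): step: R->2, L=5; D->plug->D->R->B->L->F->refl->G->L'->G->R'->C->plug->C
Char 5 ('A'): step: R->3, L=5; A->plug->A->R->C->L->C->refl->B->L'->F->R'->B->plug->B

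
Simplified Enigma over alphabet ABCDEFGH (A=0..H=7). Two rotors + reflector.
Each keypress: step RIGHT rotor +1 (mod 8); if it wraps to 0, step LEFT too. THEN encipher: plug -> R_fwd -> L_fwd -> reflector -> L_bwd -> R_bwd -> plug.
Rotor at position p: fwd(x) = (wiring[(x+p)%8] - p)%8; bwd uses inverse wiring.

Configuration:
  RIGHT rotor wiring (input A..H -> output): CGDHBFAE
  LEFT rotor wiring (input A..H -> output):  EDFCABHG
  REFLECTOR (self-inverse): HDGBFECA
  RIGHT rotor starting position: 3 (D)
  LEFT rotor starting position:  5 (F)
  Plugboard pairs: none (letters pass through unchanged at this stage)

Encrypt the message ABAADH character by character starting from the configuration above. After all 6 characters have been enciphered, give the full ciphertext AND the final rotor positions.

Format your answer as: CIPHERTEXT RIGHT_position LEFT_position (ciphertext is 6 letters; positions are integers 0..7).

Char 1 ('A'): step: R->4, L=5; A->plug->A->R->F->L->A->refl->H->L'->D->R'->H->plug->H
Char 2 ('B'): step: R->5, L=5; B->plug->B->R->D->L->H->refl->A->L'->F->R'->D->plug->D
Char 3 ('A'): step: R->6, L=5; A->plug->A->R->C->L->B->refl->D->L'->H->R'->H->plug->H
Char 4 ('A'): step: R->7, L=5; A->plug->A->R->F->L->A->refl->H->L'->D->R'->B->plug->B
Char 5 ('D'): step: R->0, L->6 (L advanced); D->plug->D->R->H->L->D->refl->B->L'->A->R'->G->plug->G
Char 6 ('H'): step: R->1, L=6; H->plug->H->R->B->L->A->refl->H->L'->E->R'->E->plug->E
Final: ciphertext=HDHBGE, RIGHT=1, LEFT=6

Answer: HDHBGE 1 6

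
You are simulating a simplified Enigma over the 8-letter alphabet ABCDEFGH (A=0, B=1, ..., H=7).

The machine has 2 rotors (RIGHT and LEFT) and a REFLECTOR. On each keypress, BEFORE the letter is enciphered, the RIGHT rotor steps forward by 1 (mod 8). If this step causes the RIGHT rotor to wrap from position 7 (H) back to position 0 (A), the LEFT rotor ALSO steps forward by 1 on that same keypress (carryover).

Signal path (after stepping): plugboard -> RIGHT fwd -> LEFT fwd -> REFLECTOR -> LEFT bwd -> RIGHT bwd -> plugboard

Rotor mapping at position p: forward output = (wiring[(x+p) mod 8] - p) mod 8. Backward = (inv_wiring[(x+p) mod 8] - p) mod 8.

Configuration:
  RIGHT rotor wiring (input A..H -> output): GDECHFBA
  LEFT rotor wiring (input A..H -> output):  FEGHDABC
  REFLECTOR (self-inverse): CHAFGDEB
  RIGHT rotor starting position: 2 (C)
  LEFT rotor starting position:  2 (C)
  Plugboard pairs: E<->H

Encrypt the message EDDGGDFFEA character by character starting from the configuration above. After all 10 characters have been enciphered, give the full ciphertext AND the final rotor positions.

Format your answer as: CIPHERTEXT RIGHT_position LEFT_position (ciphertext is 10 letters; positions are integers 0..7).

Answer: DHHHAHBGHG 4 3

Derivation:
Char 1 ('E'): step: R->3, L=2; E->plug->H->R->B->L->F->refl->D->L'->G->R'->D->plug->D
Char 2 ('D'): step: R->4, L=2; D->plug->D->R->E->L->H->refl->B->L'->C->R'->E->plug->H
Char 3 ('D'): step: R->5, L=2; D->plug->D->R->B->L->F->refl->D->L'->G->R'->E->plug->H
Char 4 ('G'): step: R->6, L=2; G->plug->G->R->B->L->F->refl->D->L'->G->R'->E->plug->H
Char 5 ('G'): step: R->7, L=2; G->plug->G->R->G->L->D->refl->F->L'->B->R'->A->plug->A
Char 6 ('D'): step: R->0, L->3 (L advanced); D->plug->D->R->C->L->F->refl->D->L'->H->R'->E->plug->H
Char 7 ('F'): step: R->1, L=3; F->plug->F->R->A->L->E->refl->G->L'->D->R'->B->plug->B
Char 8 ('F'): step: R->2, L=3; F->plug->F->R->G->L->B->refl->H->L'->E->R'->G->plug->G
Char 9 ('E'): step: R->3, L=3; E->plug->H->R->B->L->A->refl->C->L'->F->R'->E->plug->H
Char 10 ('A'): step: R->4, L=3; A->plug->A->R->D->L->G->refl->E->L'->A->R'->G->plug->G
Final: ciphertext=DHHHAHBGHG, RIGHT=4, LEFT=3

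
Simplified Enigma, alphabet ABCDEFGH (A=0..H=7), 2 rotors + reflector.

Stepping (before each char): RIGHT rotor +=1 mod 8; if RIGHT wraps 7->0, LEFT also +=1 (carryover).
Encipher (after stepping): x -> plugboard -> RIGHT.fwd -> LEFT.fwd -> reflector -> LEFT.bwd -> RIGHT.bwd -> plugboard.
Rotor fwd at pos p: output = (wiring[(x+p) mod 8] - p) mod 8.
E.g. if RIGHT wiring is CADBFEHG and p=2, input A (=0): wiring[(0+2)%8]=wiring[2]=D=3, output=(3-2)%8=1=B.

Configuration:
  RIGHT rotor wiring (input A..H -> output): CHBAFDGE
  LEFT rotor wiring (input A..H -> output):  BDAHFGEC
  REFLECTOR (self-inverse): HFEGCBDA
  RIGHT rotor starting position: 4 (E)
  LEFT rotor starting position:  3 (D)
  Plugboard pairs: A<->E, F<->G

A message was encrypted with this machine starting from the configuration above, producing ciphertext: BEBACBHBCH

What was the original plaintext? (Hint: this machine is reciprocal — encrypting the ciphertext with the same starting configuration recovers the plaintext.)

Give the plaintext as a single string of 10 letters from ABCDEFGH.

Char 1 ('B'): step: R->5, L=3; B->plug->B->R->B->L->C->refl->E->L'->A->R'->H->plug->H
Char 2 ('E'): step: R->6, L=3; E->plug->A->R->A->L->E->refl->C->L'->B->R'->D->plug->D
Char 3 ('B'): step: R->7, L=3; B->plug->B->R->D->L->B->refl->F->L'->H->R'->H->plug->H
Char 4 ('A'): step: R->0, L->4 (L advanced); A->plug->E->R->F->L->H->refl->A->L'->C->R'->A->plug->E
Char 5 ('C'): step: R->1, L=4; C->plug->C->R->H->L->D->refl->G->L'->D->R'->G->plug->F
Char 6 ('B'): step: R->2, L=4; B->plug->B->R->G->L->E->refl->C->L'->B->R'->D->plug->D
Char 7 ('H'): step: R->3, L=4; H->plug->H->R->G->L->E->refl->C->L'->B->R'->E->plug->A
Char 8 ('B'): step: R->4, L=4; B->plug->B->R->H->L->D->refl->G->L'->D->R'->F->plug->G
Char 9 ('C'): step: R->5, L=4; C->plug->C->R->H->L->D->refl->G->L'->D->R'->G->plug->F
Char 10 ('H'): step: R->6, L=4; H->plug->H->R->F->L->H->refl->A->L'->C->R'->F->plug->G

Answer: HDHEFDAGFG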